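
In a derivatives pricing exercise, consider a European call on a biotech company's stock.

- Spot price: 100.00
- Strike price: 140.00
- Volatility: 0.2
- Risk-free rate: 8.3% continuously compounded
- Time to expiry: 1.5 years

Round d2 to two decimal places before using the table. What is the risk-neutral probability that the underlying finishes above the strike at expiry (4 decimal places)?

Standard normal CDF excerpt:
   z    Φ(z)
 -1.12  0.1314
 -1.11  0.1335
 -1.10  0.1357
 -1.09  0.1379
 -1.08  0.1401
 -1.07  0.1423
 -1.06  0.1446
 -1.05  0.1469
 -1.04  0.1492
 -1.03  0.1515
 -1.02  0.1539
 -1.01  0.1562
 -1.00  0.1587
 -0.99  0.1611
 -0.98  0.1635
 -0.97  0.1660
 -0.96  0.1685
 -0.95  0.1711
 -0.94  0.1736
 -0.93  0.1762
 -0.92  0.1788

0.1611

T = 1.5;  σ√T = 0.2449
d₁ = [ln(100/140) + (0.083 + 0.2²/2)·1.5] / 0.2449 = [-0.3365 + 0.1545] / 0.2449 = -0.7429 ⇒ -0.74
d₂ = d₁ − σ√T = -0.7429 − 0.2449 = -0.9878 ⇒ -0.99
Pr(exercise) under Q = N(d₂) = 0.1611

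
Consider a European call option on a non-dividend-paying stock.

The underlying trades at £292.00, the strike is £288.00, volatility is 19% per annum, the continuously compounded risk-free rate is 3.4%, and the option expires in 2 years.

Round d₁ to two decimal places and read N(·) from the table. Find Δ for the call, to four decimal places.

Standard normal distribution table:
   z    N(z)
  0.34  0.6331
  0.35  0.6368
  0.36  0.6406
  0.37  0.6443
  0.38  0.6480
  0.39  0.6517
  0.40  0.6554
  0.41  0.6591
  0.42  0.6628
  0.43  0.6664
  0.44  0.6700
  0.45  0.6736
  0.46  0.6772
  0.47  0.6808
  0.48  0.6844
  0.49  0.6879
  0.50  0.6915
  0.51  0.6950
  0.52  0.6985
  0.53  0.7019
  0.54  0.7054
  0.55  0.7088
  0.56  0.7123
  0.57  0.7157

0.6700

σ√T = 0.19·√2 = 0.2687
d₁ = [ln(292/288) + (0.034 + ½·0.19²)·2] / (σ√T) = (0.0138 + 0.1041) / 0.2687 = 0.4388 → 0.44
N(d₁) = N(0.44) = 0.6700
Δ_call = N(d₁) = 0.6700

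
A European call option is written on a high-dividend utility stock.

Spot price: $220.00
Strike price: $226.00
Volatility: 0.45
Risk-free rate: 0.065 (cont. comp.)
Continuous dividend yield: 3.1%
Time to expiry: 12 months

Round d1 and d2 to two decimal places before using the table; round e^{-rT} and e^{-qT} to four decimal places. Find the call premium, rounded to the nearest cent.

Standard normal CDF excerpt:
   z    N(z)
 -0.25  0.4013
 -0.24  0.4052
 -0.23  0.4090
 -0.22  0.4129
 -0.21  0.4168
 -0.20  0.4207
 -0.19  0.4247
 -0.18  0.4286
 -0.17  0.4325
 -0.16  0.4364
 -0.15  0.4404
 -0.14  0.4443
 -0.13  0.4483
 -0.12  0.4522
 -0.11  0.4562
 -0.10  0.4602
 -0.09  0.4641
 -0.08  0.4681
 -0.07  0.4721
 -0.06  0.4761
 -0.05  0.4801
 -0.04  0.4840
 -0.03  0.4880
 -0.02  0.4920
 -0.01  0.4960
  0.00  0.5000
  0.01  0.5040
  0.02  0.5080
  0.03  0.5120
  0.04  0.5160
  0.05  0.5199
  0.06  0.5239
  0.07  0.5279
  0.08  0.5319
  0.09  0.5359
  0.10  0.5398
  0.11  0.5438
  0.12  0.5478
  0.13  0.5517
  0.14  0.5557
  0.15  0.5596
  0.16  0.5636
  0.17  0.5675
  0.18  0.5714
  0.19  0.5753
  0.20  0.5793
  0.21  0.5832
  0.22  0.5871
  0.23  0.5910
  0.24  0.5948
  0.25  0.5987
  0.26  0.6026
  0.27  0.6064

$38.59

T = 1;  σ√T = 0.4500
ln(S/K) + (r − q + σ²/2)T = ln(220/226) + (0.065 − 0.031 + 0.45²/2)·1 = -0.0269 + 0.1353 = 0.1083
d₁ = 0.1083 / 0.4500 = 0.2408 ≈ 0.24
d₂ = d₁ − σ√T = 0.2408 − 0.4500 = -0.2092 ≈ -0.21
e^(−qT) = e^(−0.031·1) = 0.9695;  e^(−rT) = e^(−0.065·1) = 0.9371
C = 220·0.9695·N(0.24) − 226·0.9371·N(-0.21) = 220·0.9695·0.5948 − 226·0.9371·0.4168 = 126.8649 − 88.2718 = 38.5931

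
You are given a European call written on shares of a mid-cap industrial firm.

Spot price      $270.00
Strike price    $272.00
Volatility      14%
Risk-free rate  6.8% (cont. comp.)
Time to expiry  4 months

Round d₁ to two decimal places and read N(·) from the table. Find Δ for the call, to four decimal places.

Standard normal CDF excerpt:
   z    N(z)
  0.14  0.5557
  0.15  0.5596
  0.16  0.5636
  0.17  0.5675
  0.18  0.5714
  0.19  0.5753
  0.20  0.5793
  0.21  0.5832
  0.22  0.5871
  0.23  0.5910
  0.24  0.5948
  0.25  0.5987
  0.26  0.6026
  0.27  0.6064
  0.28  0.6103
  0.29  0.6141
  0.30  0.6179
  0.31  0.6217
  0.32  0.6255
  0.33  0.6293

T = 0.3333;  σ√T = 0.0808
ln(S/K) + (r + σ²/2)T = ln(270/272) + (0.068 + 0.14²/2)·0.3333 = -0.0074 + 0.0259 = 0.0186
d₁ = 0.0186 / 0.0808 = 0.2295 → 0.23
N(d₁) = N(0.23) = 0.5910
Δ_call = N(d₁) = 0.5910

0.5910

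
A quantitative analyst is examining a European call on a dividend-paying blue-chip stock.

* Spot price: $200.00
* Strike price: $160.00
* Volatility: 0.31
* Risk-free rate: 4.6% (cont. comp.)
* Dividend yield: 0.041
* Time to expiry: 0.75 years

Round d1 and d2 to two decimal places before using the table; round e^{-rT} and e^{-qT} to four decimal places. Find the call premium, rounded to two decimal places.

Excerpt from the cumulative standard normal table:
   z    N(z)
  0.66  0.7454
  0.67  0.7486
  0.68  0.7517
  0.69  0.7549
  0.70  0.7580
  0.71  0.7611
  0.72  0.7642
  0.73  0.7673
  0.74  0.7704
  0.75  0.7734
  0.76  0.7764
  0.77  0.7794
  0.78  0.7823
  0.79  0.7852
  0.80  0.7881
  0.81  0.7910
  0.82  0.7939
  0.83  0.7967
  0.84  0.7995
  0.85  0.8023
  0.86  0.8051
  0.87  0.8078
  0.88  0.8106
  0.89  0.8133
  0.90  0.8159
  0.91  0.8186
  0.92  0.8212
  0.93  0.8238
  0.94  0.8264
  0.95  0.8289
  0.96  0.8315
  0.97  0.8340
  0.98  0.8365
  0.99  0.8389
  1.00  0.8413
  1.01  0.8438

$44.58

σ√T = 0.31 × 0.8660 = 0.2685
d₁ = [ln(200/160) + (0.046 − 0.041 + 0.31²/2)·0.75] / 0.2685 = [0.2231 + 0.0398] / 0.2685 = 0.9794 ≈ 0.98
d₂ = d₁ − σ√T = 0.9794 − 0.2685 = 0.7109 ≈ 0.71
exp(−qT) = exp(−0.041·0.75) = 0.9697;  exp(−rT) = exp(−0.046·0.75) = 0.9661
N(d₁) = N(0.98) = 0.8365;  N(d₂) = N(0.71) = 0.7611
C = 200·0.9697·0.8365 − 160·0.9661·0.7611 = 162.2308 − 117.6478 = 44.5830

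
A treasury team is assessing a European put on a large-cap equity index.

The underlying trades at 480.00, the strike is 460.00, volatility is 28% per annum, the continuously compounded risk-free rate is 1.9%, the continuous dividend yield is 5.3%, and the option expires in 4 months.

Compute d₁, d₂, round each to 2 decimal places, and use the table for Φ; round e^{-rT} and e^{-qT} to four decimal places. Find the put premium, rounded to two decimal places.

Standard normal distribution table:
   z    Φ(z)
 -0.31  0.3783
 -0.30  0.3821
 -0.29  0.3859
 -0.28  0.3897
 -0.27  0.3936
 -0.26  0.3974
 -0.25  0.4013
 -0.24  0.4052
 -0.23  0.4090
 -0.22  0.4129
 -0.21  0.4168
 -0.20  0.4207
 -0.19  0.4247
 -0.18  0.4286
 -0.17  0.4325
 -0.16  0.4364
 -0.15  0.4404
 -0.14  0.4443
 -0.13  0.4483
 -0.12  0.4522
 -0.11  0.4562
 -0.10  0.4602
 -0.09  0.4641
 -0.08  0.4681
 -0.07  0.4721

22.91

σ√T = 0.28·√0.3333 = 0.1617
d₁ = [ln(480/460) + (0.019 − 0.053 + 0.28²/2)·0.3333] / 0.1617 = [0.0426 + 0.0017] / 0.1617 = 0.2740 ⇒ 0.27
d₂ = d₁ − σ√T = 0.2740 − 0.1617 = 0.1123 ⇒ 0.11
e^(−qT) = e^(−0.053·0.3333) = 0.9825;  e^(−rT) = e^(−0.019·0.3333) = 0.9937
P = 460·0.9937·N(-0.11) − 480·0.9825·N(-0.27) = 460·0.9937·0.4562 − 480·0.9825·0.3936 = 208.5299 − 185.6218 = 22.9082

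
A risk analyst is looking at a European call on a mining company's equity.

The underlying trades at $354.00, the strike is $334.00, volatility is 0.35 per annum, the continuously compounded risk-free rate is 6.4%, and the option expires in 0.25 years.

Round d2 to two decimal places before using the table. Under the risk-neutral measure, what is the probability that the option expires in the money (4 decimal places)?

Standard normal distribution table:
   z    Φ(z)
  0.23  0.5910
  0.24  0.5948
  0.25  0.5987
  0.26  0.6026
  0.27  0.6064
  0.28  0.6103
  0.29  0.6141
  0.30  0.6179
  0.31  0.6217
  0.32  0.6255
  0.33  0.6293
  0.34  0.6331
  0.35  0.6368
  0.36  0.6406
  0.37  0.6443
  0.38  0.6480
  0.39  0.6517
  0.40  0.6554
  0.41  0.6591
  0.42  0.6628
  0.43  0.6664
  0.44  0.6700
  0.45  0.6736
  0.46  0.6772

0.6331

σ√T = 0.35·√0.25 = 0.1750
d₁ = [ln(354/334) + (0.064 + 0.35²/2)·0.25] / 0.1750 = [0.0582 + 0.0313] / 0.1750 = 0.5112 ⇒ 0.51
d₂ = d₁ − σ√T = 0.5112 − 0.1750 = 0.3362 ⇒ 0.34
Pr(exercise) under Q = N(d₂) = 0.6331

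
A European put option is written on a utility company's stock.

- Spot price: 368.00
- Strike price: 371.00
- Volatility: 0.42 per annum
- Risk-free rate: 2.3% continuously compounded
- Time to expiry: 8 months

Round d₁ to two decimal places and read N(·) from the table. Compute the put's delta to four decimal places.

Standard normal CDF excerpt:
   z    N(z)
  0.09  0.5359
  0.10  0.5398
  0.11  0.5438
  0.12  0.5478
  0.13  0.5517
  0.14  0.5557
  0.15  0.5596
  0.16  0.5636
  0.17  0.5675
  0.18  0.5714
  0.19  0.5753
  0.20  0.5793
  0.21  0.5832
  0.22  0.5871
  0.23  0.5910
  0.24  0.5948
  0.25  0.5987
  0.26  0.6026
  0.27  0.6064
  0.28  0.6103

σ√T = 0.42 × 0.8165 = 0.3429
d₁ = [ln(368/371) + (0.023 + 0.42²/2)·0.6667] / 0.3429 = [-0.0081 + 0.0741] / 0.3429 = 0.1925 → 0.19
N(d₁) = N(0.19) = 0.5753
Δ_put = N(d₁) − 1 = 0.5753 − 1 = -0.4247

-0.4247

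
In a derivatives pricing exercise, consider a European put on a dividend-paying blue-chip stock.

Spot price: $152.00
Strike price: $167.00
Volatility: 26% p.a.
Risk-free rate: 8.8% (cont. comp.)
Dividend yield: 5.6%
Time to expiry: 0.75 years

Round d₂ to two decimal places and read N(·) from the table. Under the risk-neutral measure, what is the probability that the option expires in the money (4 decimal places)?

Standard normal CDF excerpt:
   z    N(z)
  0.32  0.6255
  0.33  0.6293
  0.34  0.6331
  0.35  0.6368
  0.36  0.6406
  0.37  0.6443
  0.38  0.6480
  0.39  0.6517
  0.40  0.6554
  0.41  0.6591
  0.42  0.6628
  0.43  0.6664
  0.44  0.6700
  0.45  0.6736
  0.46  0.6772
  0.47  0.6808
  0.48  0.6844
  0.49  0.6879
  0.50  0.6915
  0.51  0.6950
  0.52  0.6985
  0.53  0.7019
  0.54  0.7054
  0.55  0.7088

0.6628

T = 0.75;  σ√T = 0.2252
d₁ = [ln(152/167) + (0.088 − 0.056 + 0.26²/2)·0.75] / 0.2252 = [-0.0941 + 0.0493] / 0.2252 = -0.1988 → -0.20
d₂ = d₁ − σ√T = -0.1988 − 0.2252 = -0.4240 → -0.42
Risk-neutral Pr[S_T < K] = N(−d₂) = N(0.42) = 0.6628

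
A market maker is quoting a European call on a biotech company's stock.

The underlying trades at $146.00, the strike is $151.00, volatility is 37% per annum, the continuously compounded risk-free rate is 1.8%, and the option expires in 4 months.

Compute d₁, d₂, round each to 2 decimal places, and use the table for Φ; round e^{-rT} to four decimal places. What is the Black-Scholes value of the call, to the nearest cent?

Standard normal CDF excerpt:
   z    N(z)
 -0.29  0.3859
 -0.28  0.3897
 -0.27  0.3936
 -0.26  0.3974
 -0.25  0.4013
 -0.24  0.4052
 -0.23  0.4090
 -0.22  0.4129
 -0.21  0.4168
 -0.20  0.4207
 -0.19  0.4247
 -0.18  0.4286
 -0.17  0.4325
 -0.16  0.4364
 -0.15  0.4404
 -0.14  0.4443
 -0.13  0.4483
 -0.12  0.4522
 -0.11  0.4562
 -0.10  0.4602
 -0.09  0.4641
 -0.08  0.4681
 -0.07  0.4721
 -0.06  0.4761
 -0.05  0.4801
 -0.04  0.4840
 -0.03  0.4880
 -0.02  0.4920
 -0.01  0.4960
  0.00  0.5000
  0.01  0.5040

σ√T = 0.37·√0.3333 = 0.2136
d₁ = [ln(146/151) + (0.018 + ½·0.37²)·0.3333] / (σ√T) = (-0.0337 + 0.0288) / 0.2136 = -0.0227 ⇒ -0.02
d₂ = -0.0227 − 0.2136 = -0.2364 ⇒ -0.24
e^(−rT) = e^(−0.018·0.3333) = 0.9940
N(d₁) = N(-0.02) = 0.4920;  N(d₂) = N(-0.24) = 0.4052
C = 146·0.4920 − 151·0.9940·0.4052 = 71.8320 − 60.8181 = 11.0139

$11.01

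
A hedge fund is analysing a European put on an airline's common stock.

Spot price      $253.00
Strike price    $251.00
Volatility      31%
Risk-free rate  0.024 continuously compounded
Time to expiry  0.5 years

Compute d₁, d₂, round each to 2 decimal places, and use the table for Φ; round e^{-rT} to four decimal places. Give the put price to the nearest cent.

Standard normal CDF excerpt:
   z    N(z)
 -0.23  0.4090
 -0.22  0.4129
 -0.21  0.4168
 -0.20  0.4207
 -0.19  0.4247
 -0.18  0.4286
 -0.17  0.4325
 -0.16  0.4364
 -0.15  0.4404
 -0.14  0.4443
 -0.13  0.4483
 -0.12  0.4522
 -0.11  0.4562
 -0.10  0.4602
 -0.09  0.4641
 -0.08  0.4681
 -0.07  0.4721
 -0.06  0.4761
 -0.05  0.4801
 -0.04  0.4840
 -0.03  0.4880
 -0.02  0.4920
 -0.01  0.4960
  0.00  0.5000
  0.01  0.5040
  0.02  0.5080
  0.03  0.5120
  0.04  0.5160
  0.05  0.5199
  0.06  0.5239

$19.55

T = 0.5;  σ√T = 0.2192
d₁ = [ln(253/251) + (0.024 + 0.31²/2)·0.5] / 0.2192 = [0.0079 + 0.0360] / 0.2192 = 0.2006 → 0.20
d₂ = d₁ − σ√T = 0.2006 − 0.2192 = -0.0187 → -0.02
exp(−rT) = exp(−0.024·0.5) = 0.9881
N(−d₂) = N(0.02) = 0.5080;  N(−d₁) = N(-0.20) = 0.4207
P = 251·0.9881·0.5080 − 253·0.4207 = 125.9907 − 106.4371 = 19.5536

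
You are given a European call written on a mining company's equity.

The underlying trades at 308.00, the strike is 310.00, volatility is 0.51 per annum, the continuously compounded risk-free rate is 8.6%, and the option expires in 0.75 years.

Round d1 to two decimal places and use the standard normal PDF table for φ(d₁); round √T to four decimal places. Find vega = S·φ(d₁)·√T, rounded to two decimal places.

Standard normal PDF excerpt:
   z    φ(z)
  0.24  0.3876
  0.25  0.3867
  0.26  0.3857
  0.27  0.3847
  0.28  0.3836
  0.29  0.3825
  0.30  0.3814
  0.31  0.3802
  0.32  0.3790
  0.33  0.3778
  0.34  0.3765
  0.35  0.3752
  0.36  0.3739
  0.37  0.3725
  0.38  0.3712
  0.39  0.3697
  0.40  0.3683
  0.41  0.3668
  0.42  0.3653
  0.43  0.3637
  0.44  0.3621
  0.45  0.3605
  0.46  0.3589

100.08

σ√T = 0.51 × 0.8660 = 0.4417
d₁ = [ln(308/310) + (0.086 + 0.51²/2)·0.75] / 0.4417 = [-0.0065 + 0.1620] / 0.4417 = 0.3522 ≈ 0.35
√T = √0.75 = 0.8660
φ(d₁) = φ(0.35) = 0.3752
vega = S·φ(d₁)·√T = 308·0.3752·0.8660 = 100.0763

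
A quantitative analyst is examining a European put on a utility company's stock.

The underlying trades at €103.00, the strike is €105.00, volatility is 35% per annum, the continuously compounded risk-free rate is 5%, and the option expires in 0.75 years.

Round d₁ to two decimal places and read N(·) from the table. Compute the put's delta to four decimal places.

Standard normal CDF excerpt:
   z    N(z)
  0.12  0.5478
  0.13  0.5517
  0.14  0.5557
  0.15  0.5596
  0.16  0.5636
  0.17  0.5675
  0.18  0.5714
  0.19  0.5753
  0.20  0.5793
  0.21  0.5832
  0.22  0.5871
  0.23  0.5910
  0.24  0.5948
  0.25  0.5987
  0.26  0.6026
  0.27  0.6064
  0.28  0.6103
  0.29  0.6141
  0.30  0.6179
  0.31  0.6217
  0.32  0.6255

-0.4168

σ√T = 0.35 × 0.8660 = 0.3031
d₁ = [ln(103/105) + (0.05 + 0.35²/2)·0.75] / 0.3031 = [-0.0192 + 0.0834] / 0.3031 = 0.2118 ≈ 0.21
N(d₁) = N(0.21) = 0.5832
Δ_put = N(d₁) − 1 = 0.5832 − 1 = -0.4168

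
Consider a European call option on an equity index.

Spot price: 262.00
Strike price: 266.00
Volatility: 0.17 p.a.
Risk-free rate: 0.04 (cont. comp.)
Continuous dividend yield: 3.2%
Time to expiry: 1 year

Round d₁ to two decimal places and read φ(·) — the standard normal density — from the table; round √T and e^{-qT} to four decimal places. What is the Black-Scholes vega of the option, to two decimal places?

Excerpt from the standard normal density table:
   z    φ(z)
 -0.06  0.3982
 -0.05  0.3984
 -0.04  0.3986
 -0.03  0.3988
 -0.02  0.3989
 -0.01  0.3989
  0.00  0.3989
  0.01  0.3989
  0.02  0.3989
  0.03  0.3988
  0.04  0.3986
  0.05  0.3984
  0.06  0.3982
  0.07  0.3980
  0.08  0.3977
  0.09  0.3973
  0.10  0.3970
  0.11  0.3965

σ√T = 0.17 × 1.0000 = 0.1700
d₁ = [ln(262/266) + (0.04 − 0.032 + ½·0.17²)·1] / (σ√T) = (-0.0152 + 0.0225) / 0.1700 = 0.0429 → 0.04
√T = √1 = 1.0000
φ(d₁) = φ(0.04) = 0.3986
exp(−qT) = exp(−0.032·1) = 0.9685
vega = S·exp(−qT)·φ(d₁)·√T = 262·0.9685·0.3986·1.0000 = 101.1436

101.14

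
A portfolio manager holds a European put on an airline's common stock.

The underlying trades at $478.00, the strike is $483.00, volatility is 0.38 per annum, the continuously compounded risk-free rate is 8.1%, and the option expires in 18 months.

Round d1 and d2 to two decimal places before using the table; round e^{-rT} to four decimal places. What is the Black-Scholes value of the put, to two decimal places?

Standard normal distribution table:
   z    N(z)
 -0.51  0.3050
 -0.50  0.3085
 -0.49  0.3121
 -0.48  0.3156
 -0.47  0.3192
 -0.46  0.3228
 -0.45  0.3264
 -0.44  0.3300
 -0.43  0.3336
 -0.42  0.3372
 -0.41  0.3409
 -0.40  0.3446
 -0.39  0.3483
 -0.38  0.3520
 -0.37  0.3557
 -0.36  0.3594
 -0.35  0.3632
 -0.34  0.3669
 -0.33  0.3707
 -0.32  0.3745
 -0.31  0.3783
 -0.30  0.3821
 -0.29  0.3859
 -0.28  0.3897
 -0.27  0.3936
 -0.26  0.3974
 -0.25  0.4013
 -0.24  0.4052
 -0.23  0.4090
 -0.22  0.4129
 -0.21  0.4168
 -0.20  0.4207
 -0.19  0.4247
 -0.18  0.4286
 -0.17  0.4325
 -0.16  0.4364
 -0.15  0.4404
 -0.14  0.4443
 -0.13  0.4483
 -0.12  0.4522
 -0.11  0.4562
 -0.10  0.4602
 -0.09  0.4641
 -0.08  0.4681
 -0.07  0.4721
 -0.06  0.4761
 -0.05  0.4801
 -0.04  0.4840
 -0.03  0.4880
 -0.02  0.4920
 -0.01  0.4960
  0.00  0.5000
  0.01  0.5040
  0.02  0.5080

σ√T = 0.38 × 1.2247 = 0.4654
d₁ = [ln(478/483) + (0.081 + 0.38²/2)·1.5] / 0.4654 = [-0.0104 + 0.2298] / 0.4654 = 0.4714 ≈ 0.47
d₂ = d₁ − σ√T = 0.4714 − 0.4654 = 0.0060 ≈ 0.01
exp(−rT) = exp(−0.081·1.5) = 0.8856
P = 483·0.8856·N(-0.01) − 478·N(-0.47) = 483·0.8856·0.4960 − 478·0.3192 = 212.1614 − 152.5776 = 59.5838

$59.58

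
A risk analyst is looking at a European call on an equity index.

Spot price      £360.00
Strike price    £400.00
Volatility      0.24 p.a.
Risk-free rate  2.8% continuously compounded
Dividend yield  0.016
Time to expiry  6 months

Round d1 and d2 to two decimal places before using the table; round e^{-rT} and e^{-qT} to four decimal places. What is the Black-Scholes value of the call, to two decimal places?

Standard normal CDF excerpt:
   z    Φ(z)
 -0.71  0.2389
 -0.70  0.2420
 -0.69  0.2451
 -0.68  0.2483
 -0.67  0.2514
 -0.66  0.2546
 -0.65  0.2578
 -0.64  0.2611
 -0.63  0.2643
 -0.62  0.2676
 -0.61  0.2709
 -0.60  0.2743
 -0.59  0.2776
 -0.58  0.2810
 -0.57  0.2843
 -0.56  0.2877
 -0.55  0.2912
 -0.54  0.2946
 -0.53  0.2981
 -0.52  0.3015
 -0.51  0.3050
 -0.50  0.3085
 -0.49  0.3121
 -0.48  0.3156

£11.01

σ√T = 0.24 × 0.7071 = 0.1697
d₁ = [ln(360/400) + (0.028 − 0.016 + ½·0.24²)·0.5] / (σ√T) = (-0.1054 + 0.0204) / 0.1697 = -0.5006 ≈ -0.50
d₂ = -0.5006 − 0.1697 = -0.6703 ≈ -0.67
e^(−qT) = e^(−0.016·0.5) = 0.9920;  e^(−rT) = e^(−0.028·0.5) = 0.9861
C = 360·0.9920·N(-0.50) − 400·0.9861·N(-0.67) = 360·0.9920·0.3085 − 400·0.9861·0.2514 = 110.1715 − 99.1622 = 11.0093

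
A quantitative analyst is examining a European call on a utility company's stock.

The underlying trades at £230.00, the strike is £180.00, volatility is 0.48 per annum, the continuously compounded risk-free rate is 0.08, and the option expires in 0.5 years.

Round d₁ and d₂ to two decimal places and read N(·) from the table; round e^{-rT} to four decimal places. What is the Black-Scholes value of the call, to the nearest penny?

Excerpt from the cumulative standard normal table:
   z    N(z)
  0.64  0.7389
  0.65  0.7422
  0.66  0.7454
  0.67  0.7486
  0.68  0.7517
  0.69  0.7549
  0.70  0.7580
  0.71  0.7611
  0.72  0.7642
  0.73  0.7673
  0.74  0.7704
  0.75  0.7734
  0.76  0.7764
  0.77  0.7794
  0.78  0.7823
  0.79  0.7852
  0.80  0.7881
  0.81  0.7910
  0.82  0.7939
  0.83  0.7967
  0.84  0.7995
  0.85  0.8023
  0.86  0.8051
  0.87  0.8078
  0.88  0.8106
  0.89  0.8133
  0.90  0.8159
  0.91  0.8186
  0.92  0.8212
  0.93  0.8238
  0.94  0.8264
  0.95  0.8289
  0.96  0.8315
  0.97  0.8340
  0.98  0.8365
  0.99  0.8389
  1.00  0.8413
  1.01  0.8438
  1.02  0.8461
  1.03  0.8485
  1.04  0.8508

£64.61

σ√T = 0.48·√0.5 = 0.3394
d₁ = [ln(230/180) + (0.08 + 0.48²/2)·0.5] / 0.3394 = [0.2451 + 0.0976] / 0.3394 = 1.0098 which rounds to 1.01
d₂ = d₁ − σ√T = 1.0098 − 0.3394 = 0.6703 which rounds to 0.67
exp(−rT) = exp(−0.08·0.5) = 0.9608
C = 230·N(1.01) − 180·0.9608·N(0.67) = 230·0.8438 − 180·0.9608·0.7486 = 194.0740 − 129.4659 = 64.6081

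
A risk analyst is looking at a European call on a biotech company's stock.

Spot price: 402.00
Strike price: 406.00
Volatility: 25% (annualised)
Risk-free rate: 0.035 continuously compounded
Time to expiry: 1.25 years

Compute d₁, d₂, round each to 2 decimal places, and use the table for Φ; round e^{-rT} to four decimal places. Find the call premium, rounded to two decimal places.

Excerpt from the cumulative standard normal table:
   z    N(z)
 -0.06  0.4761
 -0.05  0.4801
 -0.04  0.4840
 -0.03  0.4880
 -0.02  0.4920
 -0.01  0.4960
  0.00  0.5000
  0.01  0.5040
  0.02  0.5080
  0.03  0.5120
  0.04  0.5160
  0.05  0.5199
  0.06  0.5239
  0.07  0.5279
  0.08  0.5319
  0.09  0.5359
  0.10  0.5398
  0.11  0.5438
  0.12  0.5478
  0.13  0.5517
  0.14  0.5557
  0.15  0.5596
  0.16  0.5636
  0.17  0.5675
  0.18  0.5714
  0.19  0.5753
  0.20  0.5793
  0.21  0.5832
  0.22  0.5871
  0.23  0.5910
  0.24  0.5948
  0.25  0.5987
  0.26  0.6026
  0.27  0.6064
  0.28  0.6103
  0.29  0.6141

51.04

σ√T = 0.25·√1.25 = 0.2795
d₁ = [ln(402/406) + (0.035 + 0.25²/2)·1.25] / 0.2795 = [-0.0099 + 0.0828] / 0.2795 = 0.2609 ≈ 0.26
d₂ = d₁ − σ√T = 0.2609 − 0.2795 = -0.0187 ≈ -0.02
e^(−rT) = e^(−0.035·1.25) = 0.9572
N(d₁) = N(0.26) = 0.6026;  N(d₂) = N(-0.02) = 0.4920
C = 402·0.6026 − 406·0.9572·0.4920 = 242.2452 − 191.2026 = 51.0426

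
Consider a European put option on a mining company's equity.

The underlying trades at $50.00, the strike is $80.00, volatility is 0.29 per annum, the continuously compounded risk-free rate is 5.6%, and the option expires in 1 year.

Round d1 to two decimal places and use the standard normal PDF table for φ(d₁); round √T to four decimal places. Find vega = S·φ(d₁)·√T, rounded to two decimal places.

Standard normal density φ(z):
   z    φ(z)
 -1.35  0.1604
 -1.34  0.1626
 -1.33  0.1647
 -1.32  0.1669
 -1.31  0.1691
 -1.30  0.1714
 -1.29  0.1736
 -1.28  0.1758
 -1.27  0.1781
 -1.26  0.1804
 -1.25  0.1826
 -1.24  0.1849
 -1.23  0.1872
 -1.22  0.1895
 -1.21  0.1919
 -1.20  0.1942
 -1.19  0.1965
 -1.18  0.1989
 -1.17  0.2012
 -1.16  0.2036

8.79

σ√T = 0.29 × 1.0000 = 0.2900
d₁ = [ln(50/80) + (0.056 + 0.29²/2)·1] / 0.2900 = [-0.4700 + 0.0980] / 0.2900 = -1.2826 ⇒ -1.28
√T = √1 = 1.0000
φ(d₁) = φ(-1.28) = 0.1758
vega = S·φ(d₁)·√T = 50·0.1758·1.0000 = 8.7900
(Call and put vega coincide under Black-Scholes.)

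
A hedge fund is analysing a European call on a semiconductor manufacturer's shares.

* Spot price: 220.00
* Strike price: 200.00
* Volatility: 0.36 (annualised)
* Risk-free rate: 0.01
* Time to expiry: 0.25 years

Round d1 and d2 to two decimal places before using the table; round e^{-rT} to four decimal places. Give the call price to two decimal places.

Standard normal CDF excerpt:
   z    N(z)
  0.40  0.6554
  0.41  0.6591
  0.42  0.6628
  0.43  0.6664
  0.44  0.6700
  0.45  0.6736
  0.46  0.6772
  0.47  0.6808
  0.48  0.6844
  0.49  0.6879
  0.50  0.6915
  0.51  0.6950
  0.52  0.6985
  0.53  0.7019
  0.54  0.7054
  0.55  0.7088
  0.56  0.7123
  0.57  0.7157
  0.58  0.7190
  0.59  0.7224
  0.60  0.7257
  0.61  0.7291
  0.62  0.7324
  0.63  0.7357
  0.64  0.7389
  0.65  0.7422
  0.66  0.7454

27.47

σ√T = 0.36·√0.25 = 0.1800
d₁ = [ln(220/200) + (0.01 + 0.36²/2)·0.25] / 0.1800 = [0.0953 + 0.0187] / 0.1800 = 0.6334 ⇒ 0.63
d₂ = d₁ − σ√T = 0.6334 − 0.1800 = 0.4534 ⇒ 0.45
e^(−rT) = e^(−0.01·0.25) = 0.9975
N(d₁) = N(0.63) = 0.7357;  N(d₂) = N(0.45) = 0.6736
C = 220·0.7357 − 200·0.9975·0.6736 = 161.8540 − 134.3832 = 27.4708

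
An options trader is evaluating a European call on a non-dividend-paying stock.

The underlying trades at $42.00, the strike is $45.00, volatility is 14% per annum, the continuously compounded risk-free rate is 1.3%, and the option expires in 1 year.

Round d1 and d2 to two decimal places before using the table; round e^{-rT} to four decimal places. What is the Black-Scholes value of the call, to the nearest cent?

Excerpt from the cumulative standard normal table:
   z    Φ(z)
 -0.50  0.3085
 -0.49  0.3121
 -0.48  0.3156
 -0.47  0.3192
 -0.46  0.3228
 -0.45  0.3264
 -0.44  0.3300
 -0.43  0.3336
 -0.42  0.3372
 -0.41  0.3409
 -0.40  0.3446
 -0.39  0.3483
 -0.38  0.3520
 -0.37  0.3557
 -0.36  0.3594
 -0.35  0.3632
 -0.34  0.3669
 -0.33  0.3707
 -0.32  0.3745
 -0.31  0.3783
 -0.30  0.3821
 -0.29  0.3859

σ√T = 0.14·√1 = 0.1400
d₁ = [ln(42/45) + (0.013 + 0.14²/2)·1] / 0.1400 = [-0.0690 + 0.0228] / 0.1400 = -0.3299 which rounds to -0.33
d₂ = d₁ − σ√T = -0.3299 − 0.1400 = -0.4699 which rounds to -0.47
exp(−rT) = exp(−0.013·1) = 0.9871
N(d₁) = N(-0.33) = 0.3707;  N(d₂) = N(-0.47) = 0.3192
C = 42·0.3707 − 45·0.9871·0.3192 = 15.5694 − 14.1787 = 1.3907

$1.39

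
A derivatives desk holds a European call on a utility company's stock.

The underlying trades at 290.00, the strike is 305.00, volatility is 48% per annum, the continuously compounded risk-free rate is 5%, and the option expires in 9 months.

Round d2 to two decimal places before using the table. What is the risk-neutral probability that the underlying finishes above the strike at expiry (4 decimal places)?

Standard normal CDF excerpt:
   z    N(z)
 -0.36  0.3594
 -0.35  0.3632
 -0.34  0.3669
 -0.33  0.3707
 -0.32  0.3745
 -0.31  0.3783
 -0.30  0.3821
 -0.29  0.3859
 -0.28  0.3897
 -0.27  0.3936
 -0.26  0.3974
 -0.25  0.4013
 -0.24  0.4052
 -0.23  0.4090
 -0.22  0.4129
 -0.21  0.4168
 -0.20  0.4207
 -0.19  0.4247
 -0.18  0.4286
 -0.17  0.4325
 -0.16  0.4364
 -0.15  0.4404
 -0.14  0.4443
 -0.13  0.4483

0.4052

T = 0.75;  σ√T = 0.4157
ln(S/K) + (r + σ²/2)T = ln(290/305) + (0.05 + 0.48²/2)·0.75 = -0.0504 + 0.1239 = 0.0735
d₁ = 0.0735 / 0.4157 = 0.1767 ⇒ 0.18
d₂ = d₁ − σ√T = 0.1767 − 0.4157 = -0.2390 ⇒ -0.24
Pr(exercise) under Q = N(d₂) = 0.4052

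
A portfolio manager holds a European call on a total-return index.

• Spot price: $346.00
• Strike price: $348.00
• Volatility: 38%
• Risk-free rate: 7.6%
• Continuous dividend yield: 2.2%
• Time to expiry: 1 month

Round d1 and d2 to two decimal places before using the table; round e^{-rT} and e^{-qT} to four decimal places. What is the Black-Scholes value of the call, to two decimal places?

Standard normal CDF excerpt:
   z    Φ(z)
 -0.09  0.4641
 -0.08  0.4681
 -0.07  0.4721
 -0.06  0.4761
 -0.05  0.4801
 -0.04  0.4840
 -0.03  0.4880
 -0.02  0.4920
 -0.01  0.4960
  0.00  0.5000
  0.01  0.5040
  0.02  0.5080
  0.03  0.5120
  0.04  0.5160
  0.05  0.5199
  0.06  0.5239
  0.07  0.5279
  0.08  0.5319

$14.96

σ√T = 0.38 × 0.2887 = 0.1097
ln(S/K) + (r − q + σ²/2)T = ln(346/348) + (0.076 − 0.022 + 0.38²/2)·0.08333 = -0.0058 + 0.0105 = 0.0048
d₁ = 0.0048 / 0.1097 = 0.0433 ⇒ 0.04
d₂ = d₁ − σ√T = 0.0433 − 0.1097 = -0.0664 ⇒ -0.07
e^(−qT) = e^(−0.022·0.08333) = 0.9982;  e^(−rT) = e^(−0.076·0.08333) = 0.9937
C = 346·0.9982·N(0.04) − 348·0.9937·N(-0.07) = 346·0.9982·0.5160 − 348·0.9937·0.4721 = 178.2146 − 163.2558 = 14.9589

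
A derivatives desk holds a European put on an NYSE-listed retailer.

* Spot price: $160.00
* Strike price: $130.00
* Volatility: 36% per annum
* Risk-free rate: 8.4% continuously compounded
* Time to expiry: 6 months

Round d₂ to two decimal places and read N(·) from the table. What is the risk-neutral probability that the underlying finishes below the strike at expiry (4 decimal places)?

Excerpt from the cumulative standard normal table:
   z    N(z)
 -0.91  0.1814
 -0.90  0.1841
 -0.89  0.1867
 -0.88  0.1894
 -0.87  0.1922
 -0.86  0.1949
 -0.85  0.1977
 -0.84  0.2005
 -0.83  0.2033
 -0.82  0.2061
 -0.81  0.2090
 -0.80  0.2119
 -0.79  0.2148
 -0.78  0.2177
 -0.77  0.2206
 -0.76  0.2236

σ√T = 0.36 × 0.7071 = 0.2546
ln(S/K) + (r + σ²/2)T = ln(160/130) + (0.084 + 0.36²/2)·0.5 = 0.2076 + 0.0744 = 0.2820
d₁ = 0.2820 / 0.2546 = 1.1080 → 1.11
d₂ = d₁ − σ√T = 1.1080 − 0.2546 = 0.8534 → 0.85
Risk-neutral Pr[S_T < K] = N(−d₂) = N(-0.85) = 0.1977

0.1977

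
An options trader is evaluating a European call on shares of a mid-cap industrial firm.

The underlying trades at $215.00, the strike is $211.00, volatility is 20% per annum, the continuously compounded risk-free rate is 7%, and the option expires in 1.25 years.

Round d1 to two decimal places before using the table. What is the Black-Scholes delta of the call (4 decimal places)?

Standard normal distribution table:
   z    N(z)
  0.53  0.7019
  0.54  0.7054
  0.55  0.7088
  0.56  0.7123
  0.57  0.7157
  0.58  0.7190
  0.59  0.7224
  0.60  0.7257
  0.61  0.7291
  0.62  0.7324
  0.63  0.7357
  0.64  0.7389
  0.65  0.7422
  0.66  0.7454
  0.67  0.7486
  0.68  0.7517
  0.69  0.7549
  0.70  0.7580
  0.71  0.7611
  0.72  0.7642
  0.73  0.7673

0.7224

σ√T = 0.2 × 1.1180 = 0.2236
ln(S/K) + (r + σ²/2)T = ln(215/211) + (0.07 + 0.2²/2)·1.25 = 0.0188 + 0.1125 = 0.1313
d₁ = 0.1313 / 0.2236 = 0.5871 which rounds to 0.59
N(d₁) = N(0.59) = 0.7224
Δ_call = N(d₁) = 0.7224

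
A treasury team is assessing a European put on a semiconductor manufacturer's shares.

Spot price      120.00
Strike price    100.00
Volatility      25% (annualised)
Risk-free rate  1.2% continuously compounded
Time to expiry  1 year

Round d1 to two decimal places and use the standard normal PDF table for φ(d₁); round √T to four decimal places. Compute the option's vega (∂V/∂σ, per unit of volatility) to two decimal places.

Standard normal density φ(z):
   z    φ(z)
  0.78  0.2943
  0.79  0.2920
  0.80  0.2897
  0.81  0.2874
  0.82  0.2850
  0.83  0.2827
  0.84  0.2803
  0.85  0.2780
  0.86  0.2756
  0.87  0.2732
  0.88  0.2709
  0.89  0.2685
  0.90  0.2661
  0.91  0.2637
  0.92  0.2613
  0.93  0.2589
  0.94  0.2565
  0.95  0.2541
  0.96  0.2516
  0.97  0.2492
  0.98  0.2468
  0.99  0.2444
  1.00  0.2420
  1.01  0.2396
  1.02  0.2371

31.93

σ√T = 0.25 × 1.0000 = 0.2500
ln(S/K) + (r + σ²/2)T = ln(120/100) + (0.012 + 0.25²/2)·1 = 0.1823 + 0.0432 = 0.2256
d₁ = 0.2256 / 0.2500 = 0.9023 ≈ 0.90
√T = √1 = 1.0000
φ(d₁) = φ(0.90) = 0.2661
vega = S·φ(d₁)·√T = 120·0.2661·1.0000 = 31.9320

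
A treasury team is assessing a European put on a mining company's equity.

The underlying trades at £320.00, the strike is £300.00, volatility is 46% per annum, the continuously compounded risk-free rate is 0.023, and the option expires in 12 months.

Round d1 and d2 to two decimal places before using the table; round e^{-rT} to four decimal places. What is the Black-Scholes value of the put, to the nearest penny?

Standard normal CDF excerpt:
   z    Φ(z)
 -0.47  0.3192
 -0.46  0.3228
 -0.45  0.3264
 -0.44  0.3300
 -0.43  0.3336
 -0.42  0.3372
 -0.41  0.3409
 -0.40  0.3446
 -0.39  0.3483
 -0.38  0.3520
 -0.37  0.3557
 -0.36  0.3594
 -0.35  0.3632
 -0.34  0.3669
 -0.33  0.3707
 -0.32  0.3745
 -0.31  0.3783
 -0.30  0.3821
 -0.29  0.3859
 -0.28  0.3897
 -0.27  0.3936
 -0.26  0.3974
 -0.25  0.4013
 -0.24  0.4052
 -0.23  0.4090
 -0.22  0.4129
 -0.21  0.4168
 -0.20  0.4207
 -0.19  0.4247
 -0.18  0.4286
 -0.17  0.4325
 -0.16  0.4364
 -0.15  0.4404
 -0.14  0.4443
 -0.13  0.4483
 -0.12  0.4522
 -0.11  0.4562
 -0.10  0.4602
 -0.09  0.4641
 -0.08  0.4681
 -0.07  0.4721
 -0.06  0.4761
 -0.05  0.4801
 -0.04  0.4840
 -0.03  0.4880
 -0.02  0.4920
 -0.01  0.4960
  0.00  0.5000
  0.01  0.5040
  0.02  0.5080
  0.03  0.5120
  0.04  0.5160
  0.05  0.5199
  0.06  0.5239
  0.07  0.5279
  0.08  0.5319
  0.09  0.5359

σ√T = 0.46·√1 = 0.4600
d₁ = [ln(320/300) + (0.023 + 0.46²/2)·1] / 0.4600 = [0.0645 + 0.1288] / 0.4600 = 0.4203 which rounds to 0.42
d₂ = d₁ − σ√T = 0.4203 − 0.4600 = -0.0397 which rounds to -0.04
exp(−rT) = exp(−0.023·1) = 0.9773
P = 300·0.9773·N(0.04) − 320·N(-0.42) = 300·0.9773·0.5160 − 320·0.3372 = 151.2860 − 107.9040 = 43.3820

£43.38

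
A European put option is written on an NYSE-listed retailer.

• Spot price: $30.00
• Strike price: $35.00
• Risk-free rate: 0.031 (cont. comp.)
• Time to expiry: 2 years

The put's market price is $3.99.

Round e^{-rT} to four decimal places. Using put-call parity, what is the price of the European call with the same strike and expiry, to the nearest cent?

exp(−rT) = exp(−0.031·2) = 0.9399
Put-call parity: C − P = S − K·e^(−rT) = 30 − 35·0.9399 = 30 − 32.8965 = -2.8965
C = P + (C − P) = 3.99 + (-2.8965) = 1.0935

$1.09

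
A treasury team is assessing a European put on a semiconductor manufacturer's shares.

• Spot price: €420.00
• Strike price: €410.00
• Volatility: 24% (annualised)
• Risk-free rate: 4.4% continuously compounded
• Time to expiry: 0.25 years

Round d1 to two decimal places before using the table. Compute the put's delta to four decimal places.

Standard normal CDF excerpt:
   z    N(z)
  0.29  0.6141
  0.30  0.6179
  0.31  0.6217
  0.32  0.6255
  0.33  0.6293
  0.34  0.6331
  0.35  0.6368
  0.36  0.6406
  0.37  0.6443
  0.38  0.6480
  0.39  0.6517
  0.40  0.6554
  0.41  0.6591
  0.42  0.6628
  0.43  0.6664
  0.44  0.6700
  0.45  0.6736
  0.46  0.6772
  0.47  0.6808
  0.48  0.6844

-0.3632

T = 0.25;  σ√T = 0.1200
d₁ = [ln(420/410) + (0.044 + 0.24²/2)·0.25] / 0.1200 = [0.0241 + 0.0182] / 0.1200 = 0.3525 which rounds to 0.35
N(d₁) = N(0.35) = 0.6368
Δ_put = N(d₁) − 1 = 0.6368 − 1 = -0.3632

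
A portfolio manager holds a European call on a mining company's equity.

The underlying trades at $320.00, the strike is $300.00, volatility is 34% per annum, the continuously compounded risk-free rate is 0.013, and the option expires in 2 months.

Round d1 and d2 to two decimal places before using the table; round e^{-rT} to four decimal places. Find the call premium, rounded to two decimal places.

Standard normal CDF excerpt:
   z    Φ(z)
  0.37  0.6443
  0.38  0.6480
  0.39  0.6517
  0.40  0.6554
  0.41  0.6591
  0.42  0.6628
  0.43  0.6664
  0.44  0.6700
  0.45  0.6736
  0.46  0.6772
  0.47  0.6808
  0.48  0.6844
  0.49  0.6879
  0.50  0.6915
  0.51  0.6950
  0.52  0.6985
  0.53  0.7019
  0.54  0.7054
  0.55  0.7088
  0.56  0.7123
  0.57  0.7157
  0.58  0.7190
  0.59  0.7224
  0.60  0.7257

T = 0.1667;  σ√T = 0.1388
d₁ = [ln(320/300) + (0.013 + ½·0.34²)·0.1667] / (σ√T) = (0.0645 + 0.0118) / 0.1388 = 0.5500 → 0.55
d₂ = 0.5500 − 0.1388 = 0.4112 → 0.41
e^(−rT) = e^(−0.013·0.1667) = 0.9978
N(d₁) = N(0.55) = 0.7088;  N(d₂) = N(0.41) = 0.6591
C = 320·0.7088 − 300·0.9978·0.6591 = 226.8160 − 197.2950 = 29.5210

$29.52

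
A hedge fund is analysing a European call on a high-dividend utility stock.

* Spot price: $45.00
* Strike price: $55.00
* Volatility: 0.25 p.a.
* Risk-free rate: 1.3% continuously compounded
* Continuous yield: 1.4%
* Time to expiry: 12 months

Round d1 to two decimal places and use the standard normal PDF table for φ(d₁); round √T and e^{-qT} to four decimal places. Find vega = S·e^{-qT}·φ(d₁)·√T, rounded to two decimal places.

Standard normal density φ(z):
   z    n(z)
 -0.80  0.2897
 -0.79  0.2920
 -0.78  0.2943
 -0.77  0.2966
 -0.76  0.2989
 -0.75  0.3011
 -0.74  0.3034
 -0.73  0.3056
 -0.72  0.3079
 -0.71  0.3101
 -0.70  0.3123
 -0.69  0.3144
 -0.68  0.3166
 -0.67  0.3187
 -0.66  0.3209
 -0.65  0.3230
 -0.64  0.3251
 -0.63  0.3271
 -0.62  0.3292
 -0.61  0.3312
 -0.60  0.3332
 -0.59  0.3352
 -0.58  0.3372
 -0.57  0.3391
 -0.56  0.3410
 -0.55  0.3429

14.05

σ√T = 0.25 × 1.0000 = 0.2500
ln(S/K) + (r − q + σ²/2)T = ln(45/55) + (0.013 − 0.014 + 0.25²/2)·1 = -0.2007 + 0.0302 = -0.1704
d₁ = -0.1704 / 0.2500 = -0.6817 → -0.68
√T = √1 = 1.0000
φ(d₁) = φ(-0.68) = 0.3166
exp(−qT) = exp(−0.014·1) = 0.9861
vega = S·exp(−qT)·φ(d₁)·√T = 45·0.9861·0.3166·1.0000 = 14.0490
(The put has the same vega.)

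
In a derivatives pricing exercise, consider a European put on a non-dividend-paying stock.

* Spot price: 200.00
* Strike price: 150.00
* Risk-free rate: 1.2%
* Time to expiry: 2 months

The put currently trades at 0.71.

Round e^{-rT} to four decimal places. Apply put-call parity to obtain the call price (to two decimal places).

exp(−rT) = exp(−0.012·0.1667) = 0.9980
Put-call parity: C − P = S − K·e^(−rT) = 200 − 150·0.9980 = 200 − 149.7000 = 50.3000
C = P + (C − P) = 0.71 + (50.3000) = 51.0100

51.01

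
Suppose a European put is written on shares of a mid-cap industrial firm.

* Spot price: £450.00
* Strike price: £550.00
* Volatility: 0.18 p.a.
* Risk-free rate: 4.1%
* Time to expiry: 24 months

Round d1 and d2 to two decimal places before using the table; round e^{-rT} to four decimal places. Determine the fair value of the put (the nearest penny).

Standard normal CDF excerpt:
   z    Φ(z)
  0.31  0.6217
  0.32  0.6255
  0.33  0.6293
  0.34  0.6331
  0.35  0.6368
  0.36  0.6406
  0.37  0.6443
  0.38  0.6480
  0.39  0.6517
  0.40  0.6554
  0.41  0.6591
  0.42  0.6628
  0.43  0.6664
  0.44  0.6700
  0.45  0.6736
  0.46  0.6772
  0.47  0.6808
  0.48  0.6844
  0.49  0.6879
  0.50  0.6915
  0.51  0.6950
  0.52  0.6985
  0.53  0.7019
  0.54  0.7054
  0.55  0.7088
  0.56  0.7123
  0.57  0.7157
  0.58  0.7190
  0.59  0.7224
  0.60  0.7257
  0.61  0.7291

σ√T = 0.18 × 1.4142 = 0.2546
ln(S/K) + (r + σ²/2)T = ln(450/550) + (0.041 + 0.18²/2)·2 = -0.2007 + 0.1144 = -0.0863
d₁ = -0.0863 / 0.2546 = -0.3389 which rounds to -0.34
d₂ = d₁ − σ√T = -0.3389 − 0.2546 = -0.5935 which rounds to -0.59
exp(−rT) = exp(−0.041·2) = 0.9213
N(−d₂) = N(0.59) = 0.7224;  N(−d₁) = N(0.34) = 0.6331
P = 550·0.9213·0.7224 − 450·0.6331 = 366.0509 − 284.8950 = 81.1559

£81.16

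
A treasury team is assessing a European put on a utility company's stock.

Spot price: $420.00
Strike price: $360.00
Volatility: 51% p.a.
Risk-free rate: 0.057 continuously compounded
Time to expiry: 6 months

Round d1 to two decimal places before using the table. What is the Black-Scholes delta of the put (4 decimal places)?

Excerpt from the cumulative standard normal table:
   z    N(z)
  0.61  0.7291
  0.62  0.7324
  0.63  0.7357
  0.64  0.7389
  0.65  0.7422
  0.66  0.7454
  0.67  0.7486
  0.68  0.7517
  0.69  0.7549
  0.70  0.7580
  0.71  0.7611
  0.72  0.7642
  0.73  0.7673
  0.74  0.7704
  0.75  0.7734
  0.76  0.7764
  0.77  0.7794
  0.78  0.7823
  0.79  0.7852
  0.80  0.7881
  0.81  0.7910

T = 0.5;  σ√T = 0.3606
ln(S/K) + (r + σ²/2)T = ln(420/360) + (0.057 + 0.51²/2)·0.5 = 0.1542 + 0.0935 = 0.2477
d₁ = 0.2477 / 0.3606 = 0.6868 which rounds to 0.69
N(d₁) = N(0.69) = 0.7549
Δ_put = N(d₁) − 1 = 0.7549 − 1 = -0.2451

-0.2451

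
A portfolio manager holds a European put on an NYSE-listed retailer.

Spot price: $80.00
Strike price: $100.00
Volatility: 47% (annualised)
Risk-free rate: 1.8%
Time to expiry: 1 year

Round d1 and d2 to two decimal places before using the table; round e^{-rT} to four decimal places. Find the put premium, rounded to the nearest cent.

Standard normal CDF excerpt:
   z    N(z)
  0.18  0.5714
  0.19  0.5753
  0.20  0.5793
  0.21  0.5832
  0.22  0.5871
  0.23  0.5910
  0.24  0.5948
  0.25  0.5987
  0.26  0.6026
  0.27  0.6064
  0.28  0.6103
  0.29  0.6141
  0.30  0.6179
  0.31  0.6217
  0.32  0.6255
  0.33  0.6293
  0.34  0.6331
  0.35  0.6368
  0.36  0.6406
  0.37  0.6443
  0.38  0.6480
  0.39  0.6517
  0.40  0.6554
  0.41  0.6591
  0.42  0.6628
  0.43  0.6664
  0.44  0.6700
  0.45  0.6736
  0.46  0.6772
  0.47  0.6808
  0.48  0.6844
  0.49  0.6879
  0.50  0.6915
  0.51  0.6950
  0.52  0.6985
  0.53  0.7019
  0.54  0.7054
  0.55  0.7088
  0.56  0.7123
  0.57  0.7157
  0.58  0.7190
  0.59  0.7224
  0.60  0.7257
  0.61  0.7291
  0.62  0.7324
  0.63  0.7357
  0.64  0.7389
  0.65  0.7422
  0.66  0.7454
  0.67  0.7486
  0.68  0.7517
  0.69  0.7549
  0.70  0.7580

$27.18

σ√T = 0.47·√1 = 0.4700
d₁ = [ln(80/100) + (0.018 + 0.47²/2)·1] / 0.4700 = [-0.2231 + 0.1284] / 0.4700 = -0.2015 → -0.20
d₂ = d₁ − σ√T = -0.2015 − 0.4700 = -0.6715 → -0.67
e^(−rT) = e^(−0.018·1) = 0.9822
N(−d₂) = N(0.67) = 0.7486;  N(−d₁) = N(0.20) = 0.5793
P = 100·0.9822·0.7486 − 80·0.5793 = 73.5275 − 46.3440 = 27.1835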